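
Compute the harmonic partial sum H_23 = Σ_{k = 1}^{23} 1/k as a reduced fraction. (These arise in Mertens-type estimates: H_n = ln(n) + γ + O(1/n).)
H_23 = 444316699/118982864

Direct summation: H_23 = 1 + 1/2 + ... + 1/23. The least common denominator is lcm(1, ..., 23) = 5354228880; over this denominator the numerator is 5354228880 + 2677114440 + 1784742960 + 1338557220 + 1070845776 + 892371480 + 764889840 + 669278610 + 594914320 + 535422888 + 486748080 + 446185740 + 411863760 + 382444920 + 356948592 + 334639305 + 314954640 + 297457160 + 281801520 + 267711444 + 254963280 + 243374040 + 232792560 = 19994251455, so H_23 = 19994251455/5354228880; reducing by gcd(19994251455, 5354228880) = 45 gives 444316699/118982864 ≈ 3.73429. (The PNT-adjacent estimate ln(23) + γ ≈ 3.71271 matches within O(1/n).)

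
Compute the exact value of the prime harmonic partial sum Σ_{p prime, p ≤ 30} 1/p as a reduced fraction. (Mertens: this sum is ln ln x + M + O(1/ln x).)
Σ 1/p = 9920878441/6469693230

π(30) = 10, so the primes ≤ 30 are [2, 3, 5, 7, 11, 13, 17, 19, 23, 29]. Summing 1/p over these primes: 9920878441/6469693230 ≈ 1.5334. Mertens estimate ln ln(30) + 0.2615 ≈ 1.4856.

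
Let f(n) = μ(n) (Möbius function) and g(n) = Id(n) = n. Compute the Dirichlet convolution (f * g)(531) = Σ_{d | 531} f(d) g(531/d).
(μ * Id)(531) = 348

Divisors of 531: [1, 3, 9, 59, 177, 531]. For each d | 531:
  d = 1: μ(1) · Id(531/1) = 1 · 531 = 531
  d = 3: μ(3) · Id(531/3) = -1 · 177 = -177
  d = 9: μ(9) · Id(531/9) = 0 · 59 = 0
  d = 59: μ(59) · Id(531/59) = -1 · 9 = -9
  d = 177: μ(177) · Id(531/177) = 1 · 3 = 3
  d = 531: μ(531) · Id(531/531) = 0 · 1 = 0
Summing: (μ * Id)(531) = 531 + -177 + 0 + -9 + 3 + 0 = 348.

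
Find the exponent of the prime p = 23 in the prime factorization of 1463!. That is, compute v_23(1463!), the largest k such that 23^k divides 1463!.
v_23(1463!) = 65

Legendre's formula: v_p(n!) = Σ_{k ≥ 1} ⌊n / p^k⌋. For p = 23, n = 1463, the terms are:
  ⌊1463/23^1⌋ = ⌊1463/23⌋ = 63
  ⌊1463/23^2⌋ = ⌊1463/529⌋ = 2
(the next term ⌊1463/23^3⌋ = 0, terminating the sum). Summing: v_23(1463!) = 63 + 2 = 65.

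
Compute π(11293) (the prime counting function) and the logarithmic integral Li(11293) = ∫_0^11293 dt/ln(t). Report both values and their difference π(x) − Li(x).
π(11293) = 1365;  Li(11293) ≈ 1385.59;  π(x) − Li(x) ≈ -20.59.

Direct count of primes ≤ 11293 gives π(11293) = 1365. Numerical evaluation of the logarithmic integral gives Li(11293) ≈ 1385.59. The difference π(x) − Li(x) ≈ -20.59 is typically negative for small/moderate x (Li(x) overestimates), though Littlewood's theorem shows this sign changes infinitely often.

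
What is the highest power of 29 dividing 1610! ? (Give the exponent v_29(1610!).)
v_29(1610!) = 56

Legendre's formula: v_p(n!) = Σ_{k ≥ 1} ⌊n / p^k⌋. For p = 29, n = 1610, the terms are:
  ⌊1610/29^1⌋ = ⌊1610/29⌋ = 55
  ⌊1610/29^2⌋ = ⌊1610/841⌋ = 1
(the next term ⌊1610/29^3⌋ = 0, terminating the sum). Summing: v_29(1610!) = 55 + 1 = 56.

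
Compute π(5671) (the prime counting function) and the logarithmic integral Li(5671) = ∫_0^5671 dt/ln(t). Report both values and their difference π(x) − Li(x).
π(5671) = 747;  Li(5671) ≈ 762.47;  π(x) − Li(x) ≈ -15.47.

Direct count of primes ≤ 5671 gives π(5671) = 747. Numerical evaluation of the logarithmic integral gives Li(5671) ≈ 762.47. The difference π(x) − Li(x) ≈ -15.47 is typically negative for small/moderate x (Li(x) overestimates), though Littlewood's theorem shows this sign changes infinitely often.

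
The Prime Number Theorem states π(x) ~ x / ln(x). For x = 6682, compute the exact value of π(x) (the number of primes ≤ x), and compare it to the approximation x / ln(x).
π(6682) = 861;  x/ln(x) ≈ 758.70;  relative error ≈ 11.88%.

Directly count primes up to 6682: π(6682) = 861. The PNT approximation gives 6682/ln(6682) ≈ 6682/8.80717 ≈ 758.70. Relative error (π(x) − x/ln(x)) / π(x) ≈ 11.88%; the approximation is known to undercount slightly (Li(x) is a better estimate).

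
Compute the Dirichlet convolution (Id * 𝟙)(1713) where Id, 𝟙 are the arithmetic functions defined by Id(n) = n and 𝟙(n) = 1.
(Id * 𝟙)(1713) = 2288

Divisors of 1713: [1, 3, 571, 1713]. For each d | 1713:
  d = 1: Id(1) · 𝟙(1713/1) = 1 · 1 = 1
  d = 3: Id(3) · 𝟙(1713/3) = 3 · 1 = 3
  d = 571: Id(571) · 𝟙(1713/571) = 571 · 1 = 571
  d = 1713: Id(1713) · 𝟙(1713/1713) = 1713 · 1 = 1713
Summing: (Id * 𝟙)(1713) = 1 + 3 + 571 + 1713 = 2288.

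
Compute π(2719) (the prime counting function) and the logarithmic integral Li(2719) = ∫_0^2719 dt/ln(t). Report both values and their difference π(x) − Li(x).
π(2719) = 397;  Li(2719) ≈ 407.45;  π(x) − Li(x) ≈ -10.45.

Direct count of primes ≤ 2719 gives π(2719) = 397. Numerical evaluation of the logarithmic integral gives Li(2719) ≈ 407.45. The difference π(x) − Li(x) ≈ -10.45 is typically negative for small/moderate x (Li(x) overestimates), though Littlewood's theorem shows this sign changes infinitely often.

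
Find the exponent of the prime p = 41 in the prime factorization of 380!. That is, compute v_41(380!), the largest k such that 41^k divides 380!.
v_41(380!) = 9

Legendre's formula: v_p(n!) = Σ_{k ≥ 1} ⌊n / p^k⌋. For p = 41, n = 380, the terms are:
  ⌊380/41^1⌋ = ⌊380/41⌋ = 9
(the next term ⌊380/41^2⌋ = 0, terminating the sum). Summing: v_41(380!) = 9 = 9.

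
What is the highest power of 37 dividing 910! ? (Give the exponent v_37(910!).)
v_37(910!) = 24

Legendre's formula: v_p(n!) = Σ_{k ≥ 1} ⌊n / p^k⌋. For p = 37, n = 910, the terms are:
  ⌊910/37^1⌋ = ⌊910/37⌋ = 24
(the next term ⌊910/37^2⌋ = 0, terminating the sum). Summing: v_37(910!) = 24 = 24.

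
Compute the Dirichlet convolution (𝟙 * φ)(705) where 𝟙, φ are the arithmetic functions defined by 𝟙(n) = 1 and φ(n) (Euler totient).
(𝟙 * φ)(705) = 705

Divisors of 705: [1, 3, 5, 15, 47, 141, 235, 705]. For each d | 705:
  d = 1: 𝟙(1) · φ(705/1) = 1 · 368 = 368
  d = 3: 𝟙(3) · φ(705/3) = 1 · 184 = 184
  d = 5: 𝟙(5) · φ(705/5) = 1 · 92 = 92
  d = 15: 𝟙(15) · φ(705/15) = 1 · 46 = 46
  d = 47: 𝟙(47) · φ(705/47) = 1 · 8 = 8
  d = 141: 𝟙(141) · φ(705/141) = 1 · 4 = 4
  d = 235: 𝟙(235) · φ(705/235) = 1 · 2 = 2
  d = 705: 𝟙(705) · φ(705/705) = 1 · 1 = 1
Summing: (𝟙 * φ)(705) = 368 + 184 + 92 + 46 + 8 + 4 + 2 + 1 = 705.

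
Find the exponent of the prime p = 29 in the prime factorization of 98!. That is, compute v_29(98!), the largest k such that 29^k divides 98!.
v_29(98!) = 3

Legendre's formula: v_p(n!) = Σ_{k ≥ 1} ⌊n / p^k⌋. For p = 29, n = 98, the terms are:
  ⌊98/29^1⌋ = ⌊98/29⌋ = 3
(the next term ⌊98/29^2⌋ = 0, terminating the sum). Summing: v_29(98!) = 3 = 3.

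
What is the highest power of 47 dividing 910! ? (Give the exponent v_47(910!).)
v_47(910!) = 19

Legendre's formula: v_p(n!) = Σ_{k ≥ 1} ⌊n / p^k⌋. For p = 47, n = 910, the terms are:
  ⌊910/47^1⌋ = ⌊910/47⌋ = 19
(the next term ⌊910/47^2⌋ = 0, terminating the sum). Summing: v_47(910!) = 19 = 19.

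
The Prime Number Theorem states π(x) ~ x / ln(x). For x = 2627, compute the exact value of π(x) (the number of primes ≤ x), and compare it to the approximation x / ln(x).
π(2627) = 381;  x/ln(x) ≈ 333.65;  relative error ≈ 12.43%.

Directly count primes up to 2627: π(2627) = 381. The PNT approximation gives 2627/ln(2627) ≈ 2627/7.87360 ≈ 333.65. Relative error (π(x) − x/ln(x)) / π(x) ≈ 12.43%; the approximation is known to undercount slightly (Li(x) is a better estimate).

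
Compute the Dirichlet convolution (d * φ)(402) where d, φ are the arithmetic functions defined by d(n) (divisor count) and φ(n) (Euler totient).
(d * φ)(402) = 816

Divisors of 402: [1, 2, 3, 6, 67, 134, 201, 402]. For each d | 402:
  d = 1: d(1) · φ(402/1) = 1 · 132 = 132
  d = 2: d(2) · φ(402/2) = 2 · 132 = 264
  d = 3: d(3) · φ(402/3) = 2 · 66 = 132
  d = 6: d(6) · φ(402/6) = 4 · 66 = 264
  d = 67: d(67) · φ(402/67) = 2 · 2 = 4
  d = 134: d(134) · φ(402/134) = 4 · 2 = 8
  d = 201: d(201) · φ(402/201) = 4 · 1 = 4
  d = 402: d(402) · φ(402/402) = 8 · 1 = 8
Summing: (d * φ)(402) = 132 + 264 + 132 + 264 + 4 + 8 + 4 + 8 = 816.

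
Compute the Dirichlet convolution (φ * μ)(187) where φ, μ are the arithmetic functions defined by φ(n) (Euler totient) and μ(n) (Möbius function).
(φ * μ)(187) = 135

Divisors of 187: [1, 11, 17, 187]. For each d | 187:
  d = 1: φ(1) · μ(187/1) = 1 · 1 = 1
  d = 11: φ(11) · μ(187/11) = 10 · -1 = -10
  d = 17: φ(17) · μ(187/17) = 16 · -1 = -16
  d = 187: φ(187) · μ(187/187) = 160 · 1 = 160
Summing: (φ * μ)(187) = 1 + -10 + -16 + 160 = 135.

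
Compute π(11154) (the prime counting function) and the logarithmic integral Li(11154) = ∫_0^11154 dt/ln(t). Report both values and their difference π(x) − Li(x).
π(11154) = 1350;  Li(11154) ≈ 1370.68;  π(x) − Li(x) ≈ -20.68.

Direct count of primes ≤ 11154 gives π(11154) = 1350. Numerical evaluation of the logarithmic integral gives Li(11154) ≈ 1370.68. The difference π(x) − Li(x) ≈ -20.68 is typically negative for small/moderate x (Li(x) overestimates), though Littlewood's theorem shows this sign changes infinitely often.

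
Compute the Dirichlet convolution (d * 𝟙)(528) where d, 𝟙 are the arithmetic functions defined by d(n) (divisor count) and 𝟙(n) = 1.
(d * 𝟙)(528) = 135

Divisors of 528: [1, 2, 3, 4, 6, 8, 11, 12, 16, 22, 24, 33, 44, 48, 66, 88, 132, 176, 264, 528]. For each d | 528:
  d = 1: d(1) · 𝟙(528/1) = 1 · 1 = 1
  d = 2: d(2) · 𝟙(528/2) = 2 · 1 = 2
  d = 3: d(3) · 𝟙(528/3) = 2 · 1 = 2
  d = 4: d(4) · 𝟙(528/4) = 3 · 1 = 3
  d = 6: d(6) · 𝟙(528/6) = 4 · 1 = 4
  d = 8: d(8) · 𝟙(528/8) = 4 · 1 = 4
  d = 11: d(11) · 𝟙(528/11) = 2 · 1 = 2
  d = 12: d(12) · 𝟙(528/12) = 6 · 1 = 6
  d = 16: d(16) · 𝟙(528/16) = 5 · 1 = 5
  d = 22: d(22) · 𝟙(528/22) = 4 · 1 = 4
  d = 24: d(24) · 𝟙(528/24) = 8 · 1 = 8
  d = 33: d(33) · 𝟙(528/33) = 4 · 1 = 4
  d = 44: d(44) · 𝟙(528/44) = 6 · 1 = 6
  d = 48: d(48) · 𝟙(528/48) = 10 · 1 = 10
  d = 66: d(66) · 𝟙(528/66) = 8 · 1 = 8
  d = 88: d(88) · 𝟙(528/88) = 8 · 1 = 8
  d = 132: d(132) · 𝟙(528/132) = 12 · 1 = 12
  d = 176: d(176) · 𝟙(528/176) = 10 · 1 = 10
  d = 264: d(264) · 𝟙(528/264) = 16 · 1 = 16
  d = 528: d(528) · 𝟙(528/528) = 20 · 1 = 20
Summing: (d * 𝟙)(528) = 1 + 2 + 2 + 3 + 4 + 4 + 2 + 6 + 5 + 4 + 8 + 4 + 6 + 10 + 8 + 8 + 12 + 10 + 16 + 20 = 135.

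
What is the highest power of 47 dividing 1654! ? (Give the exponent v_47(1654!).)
v_47(1654!) = 35

Legendre's formula: v_p(n!) = Σ_{k ≥ 1} ⌊n / p^k⌋. For p = 47, n = 1654, the terms are:
  ⌊1654/47^1⌋ = ⌊1654/47⌋ = 35
(the next term ⌊1654/47^2⌋ = 0, terminating the sum). Summing: v_47(1654!) = 35 = 35.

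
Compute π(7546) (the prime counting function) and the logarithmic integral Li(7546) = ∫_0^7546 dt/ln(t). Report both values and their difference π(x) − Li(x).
π(7546) = 956;  Li(7546) ≈ 975.74;  π(x) − Li(x) ≈ -19.74.

Direct count of primes ≤ 7546 gives π(7546) = 956. Numerical evaluation of the logarithmic integral gives Li(7546) ≈ 975.74. The difference π(x) − Li(x) ≈ -19.74 is typically negative for small/moderate x (Li(x) overestimates), though Littlewood's theorem shows this sign changes infinitely often.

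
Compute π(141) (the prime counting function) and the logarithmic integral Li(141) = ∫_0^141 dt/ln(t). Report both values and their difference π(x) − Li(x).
π(141) = 34;  Li(141) ≈ 38.70;  π(x) − Li(x) ≈ -4.70.

Direct count of primes ≤ 141 gives π(141) = 34. Numerical evaluation of the logarithmic integral gives Li(141) ≈ 38.70. The difference π(x) − Li(x) ≈ -4.70 is typically negative for small/moderate x (Li(x) overestimates), though Littlewood's theorem shows this sign changes infinitely often.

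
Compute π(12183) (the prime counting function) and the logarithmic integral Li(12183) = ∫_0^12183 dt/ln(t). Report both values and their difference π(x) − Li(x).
π(12183) = 1457;  Li(12183) ≈ 1480.57;  π(x) − Li(x) ≈ -23.57.

Direct count of primes ≤ 12183 gives π(12183) = 1457. Numerical evaluation of the logarithmic integral gives Li(12183) ≈ 1480.57. The difference π(x) − Li(x) ≈ -23.57 is typically negative for small/moderate x (Li(x) overestimates), though Littlewood's theorem shows this sign changes infinitely often.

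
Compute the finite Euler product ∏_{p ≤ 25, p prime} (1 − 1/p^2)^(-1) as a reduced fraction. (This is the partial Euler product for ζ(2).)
∏ = 718188003533/440301256704

The primes p ≤ 25 are [2, 3, 5, 7, 11, 13, 17, 19, 23]. For each prime, (1 − 1/p^2)^(-1) = p^2 / (p^2 − 1). The product is (1 − 1/2^2)^(-1), (1 − 1/3^2)^(-1), (1 − 1/5^2)^(-1), (1 − 1/7^2)^(-1), (1 − 1/11^2)^(-1), (1 − 1/13^2)^(-1), (1 − 1/17^2)^(-1), (1 − 1/19^2)^(-1), (1 − 1/23^2)^(-1) = ∏ p^2 / (p^2 − 1) = 718188003533/440301256704.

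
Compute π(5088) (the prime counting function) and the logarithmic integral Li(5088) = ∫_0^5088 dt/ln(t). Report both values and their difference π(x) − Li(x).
π(5088) = 680;  Li(5088) ≈ 694.60;  π(x) − Li(x) ≈ -14.60.

Direct count of primes ≤ 5088 gives π(5088) = 680. Numerical evaluation of the logarithmic integral gives Li(5088) ≈ 694.60. The difference π(x) − Li(x) ≈ -14.60 is typically negative for small/moderate x (Li(x) overestimates), though Littlewood's theorem shows this sign changes infinitely often.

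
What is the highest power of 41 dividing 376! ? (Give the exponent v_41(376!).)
v_41(376!) = 9

Legendre's formula: v_p(n!) = Σ_{k ≥ 1} ⌊n / p^k⌋. For p = 41, n = 376, the terms are:
  ⌊376/41^1⌋ = ⌊376/41⌋ = 9
(the next term ⌊376/41^2⌋ = 0, terminating the sum). Summing: v_41(376!) = 9 = 9.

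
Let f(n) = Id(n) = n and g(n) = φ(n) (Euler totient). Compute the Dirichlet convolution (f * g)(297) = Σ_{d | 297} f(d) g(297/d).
(Id * φ)(297) = 1701

Divisors of 297: [1, 3, 9, 11, 27, 33, 99, 297]. For each d | 297:
  d = 1: Id(1) · φ(297/1) = 1 · 180 = 180
  d = 3: Id(3) · φ(297/3) = 3 · 60 = 180
  d = 9: Id(9) · φ(297/9) = 9 · 20 = 180
  d = 11: Id(11) · φ(297/11) = 11 · 18 = 198
  d = 27: Id(27) · φ(297/27) = 27 · 10 = 270
  d = 33: Id(33) · φ(297/33) = 33 · 6 = 198
  d = 99: Id(99) · φ(297/99) = 99 · 2 = 198
  d = 297: Id(297) · φ(297/297) = 297 · 1 = 297
Summing: (Id * φ)(297) = 180 + 180 + 180 + 198 + 270 + 198 + 198 + 297 = 1701.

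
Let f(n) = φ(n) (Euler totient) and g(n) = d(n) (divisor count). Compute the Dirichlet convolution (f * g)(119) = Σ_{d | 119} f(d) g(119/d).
(φ * d)(119) = 144

Divisors of 119: [1, 7, 17, 119]. For each d | 119:
  d = 1: φ(1) · d(119/1) = 1 · 4 = 4
  d = 7: φ(7) · d(119/7) = 6 · 2 = 12
  d = 17: φ(17) · d(119/17) = 16 · 2 = 32
  d = 119: φ(119) · d(119/119) = 96 · 1 = 96
Summing: (φ * d)(119) = 4 + 12 + 32 + 96 = 144.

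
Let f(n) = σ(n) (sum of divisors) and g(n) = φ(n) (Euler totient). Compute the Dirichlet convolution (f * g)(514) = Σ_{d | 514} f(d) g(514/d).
(σ * φ)(514) = 2056

Divisors of 514: [1, 2, 257, 514]. For each d | 514:
  d = 1: σ(1) · φ(514/1) = 1 · 256 = 256
  d = 2: σ(2) · φ(514/2) = 3 · 256 = 768
  d = 257: σ(257) · φ(514/257) = 258 · 1 = 258
  d = 514: σ(514) · φ(514/514) = 774 · 1 = 774
Summing: (σ * φ)(514) = 256 + 768 + 258 + 774 = 2056.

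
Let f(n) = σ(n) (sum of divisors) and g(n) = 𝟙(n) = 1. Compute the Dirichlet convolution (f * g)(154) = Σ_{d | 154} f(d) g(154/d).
(σ * 𝟙)(154) = 468

Divisors of 154: [1, 2, 7, 11, 14, 22, 77, 154]. For each d | 154:
  d = 1: σ(1) · 𝟙(154/1) = 1 · 1 = 1
  d = 2: σ(2) · 𝟙(154/2) = 3 · 1 = 3
  d = 7: σ(7) · 𝟙(154/7) = 8 · 1 = 8
  d = 11: σ(11) · 𝟙(154/11) = 12 · 1 = 12
  d = 14: σ(14) · 𝟙(154/14) = 24 · 1 = 24
  d = 22: σ(22) · 𝟙(154/22) = 36 · 1 = 36
  d = 77: σ(77) · 𝟙(154/77) = 96 · 1 = 96
  d = 154: σ(154) · 𝟙(154/154) = 288 · 1 = 288
Summing: (σ * 𝟙)(154) = 1 + 3 + 8 + 12 + 24 + 36 + 96 + 288 = 468.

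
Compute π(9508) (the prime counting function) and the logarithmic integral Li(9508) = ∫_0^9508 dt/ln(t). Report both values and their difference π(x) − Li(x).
π(9508) = 1177;  Li(9508) ≈ 1192.57;  π(x) − Li(x) ≈ -15.57.

Direct count of primes ≤ 9508 gives π(9508) = 1177. Numerical evaluation of the logarithmic integral gives Li(9508) ≈ 1192.57. The difference π(x) − Li(x) ≈ -15.57 is typically negative for small/moderate x (Li(x) overestimates), though Littlewood's theorem shows this sign changes infinitely often.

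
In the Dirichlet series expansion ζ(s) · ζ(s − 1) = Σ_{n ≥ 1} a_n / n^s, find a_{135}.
σ(135) = 240

In the product (Σ m^0/m^s)(Σ k / k^s) = Σ (Σ_{d | n} d) / n^s, the coefficient of 1/n^s is σ(n) = Σ_{d | n} d. For n = 135, divisors are [1, 3, 5, 9, 15, 27, 45, 135]; summing: σ(135) = 240.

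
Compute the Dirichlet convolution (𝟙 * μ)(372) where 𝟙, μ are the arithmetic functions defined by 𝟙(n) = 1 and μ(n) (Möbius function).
(𝟙 * μ)(372) = 0

Divisors of 372: [1, 2, 3, 4, 6, 12, 31, 62, 93, 124, 186, 372]. For each d | 372:
  d = 1: 𝟙(1) · μ(372/1) = 1 · 0 = 0
  d = 2: 𝟙(2) · μ(372/2) = 1 · -1 = -1
  d = 3: 𝟙(3) · μ(372/3) = 1 · 0 = 0
  d = 4: 𝟙(4) · μ(372/4) = 1 · 1 = 1
  d = 6: 𝟙(6) · μ(372/6) = 1 · 1 = 1
  d = 12: 𝟙(12) · μ(372/12) = 1 · -1 = -1
  d = 31: 𝟙(31) · μ(372/31) = 1 · 0 = 0
  d = 62: 𝟙(62) · μ(372/62) = 1 · 1 = 1
  d = 93: 𝟙(93) · μ(372/93) = 1 · 0 = 0
  d = 124: 𝟙(124) · μ(372/124) = 1 · -1 = -1
  d = 186: 𝟙(186) · μ(372/186) = 1 · -1 = -1
  d = 372: 𝟙(372) · μ(372/372) = 1 · 1 = 1
Summing: (𝟙 * μ)(372) = 0 + -1 + 0 + 1 + 1 + -1 + 0 + 1 + 0 + -1 + -1 + 1 = 0.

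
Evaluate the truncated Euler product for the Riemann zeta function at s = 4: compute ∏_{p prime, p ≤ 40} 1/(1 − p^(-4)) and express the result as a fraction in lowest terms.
∏ = 118583889910340935015737417301254569/109564363617893205834674995200000000

The primes p ≤ 40 are [2, 3, 5, 7, 11, 13, 17, 19, 23, 29, 31, 37]. For each prime, (1 − 1/p^4)^(-1) = p^4 / (p^4 − 1). The product is (1 − 1/2^4)^(-1), (1 − 1/3^4)^(-1), (1 − 1/5^4)^(-1), (1 − 1/7^4)^(-1), (1 − 1/11^4)^(-1), (1 − 1/13^4)^(-1), (1 − 1/17^4)^(-1), (1 − 1/19^4)^(-1), (1 − 1/23^4)^(-1), (1 − 1/29^4)^(-1), (1 − 1/31^4)^(-1), (1 − 1/37^4)^(-1) = ∏ p^4 / (p^4 − 1) = 118583889910340935015737417301254569/109564363617893205834674995200000000.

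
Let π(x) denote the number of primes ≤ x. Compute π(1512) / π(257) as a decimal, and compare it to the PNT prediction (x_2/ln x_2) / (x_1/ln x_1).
π(1512)/π(257) = 240/55 ≈ 4.3636;  PNT prediction ≈ 4.4592.

π(257) = 55 and π(1512) = 240, so π(1512)/π(257) ≈ 4.3636. The PNT-predicted ratio is (1512/ln(1512)) / (257/ln(257)) ≈ 4.4592. The two agree to within a few percent, as expected.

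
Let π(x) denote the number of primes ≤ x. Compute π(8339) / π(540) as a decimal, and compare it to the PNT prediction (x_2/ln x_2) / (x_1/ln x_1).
π(8339)/π(540) = 1045/99 ≈ 10.5556;  PNT prediction ≈ 10.7610.

π(540) = 99 and π(8339) = 1045, so π(8339)/π(540) ≈ 10.5556. The PNT-predicted ratio is (8339/ln(8339)) / (540/ln(540)) ≈ 10.7610. The two agree to within a few percent, as expected.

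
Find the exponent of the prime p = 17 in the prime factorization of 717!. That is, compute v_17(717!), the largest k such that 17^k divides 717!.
v_17(717!) = 44

Legendre's formula: v_p(n!) = Σ_{k ≥ 1} ⌊n / p^k⌋. For p = 17, n = 717, the terms are:
  ⌊717/17^1⌋ = ⌊717/17⌋ = 42
  ⌊717/17^2⌋ = ⌊717/289⌋ = 2
(the next term ⌊717/17^3⌋ = 0, terminating the sum). Summing: v_17(717!) = 42 + 2 = 44.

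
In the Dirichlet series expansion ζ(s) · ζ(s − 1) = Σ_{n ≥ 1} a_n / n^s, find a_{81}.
σ(81) = 121

In the product (Σ m^0/m^s)(Σ k / k^s) = Σ (Σ_{d | n} d) / n^s, the coefficient of 1/n^s is σ(n) = Σ_{d | n} d. For n = 81, divisors are [1, 3, 9, 27, 81]; summing: σ(81) = 121.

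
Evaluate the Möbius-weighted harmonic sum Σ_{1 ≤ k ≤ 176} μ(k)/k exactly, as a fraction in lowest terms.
Σ μ(k)/k = -291895861671370214401988773976597804369856804354890517841750669749/27764983964554203230141949225149376041830084932479143674493613998285

Values of μ(k) for 1 ≤ k ≤ 176: μ(1) = 1, μ(2) = -1, μ(3) = -1, μ(5) = -1, μ(6) = 1, μ(7) = -1, μ(10) = 1, μ(11) = -1, μ(13) = -1, μ(14) = 1, μ(15) = 1, μ(17) = -1, μ(19) = -1, μ(21) = 1, μ(22) = 1, μ(23) = -1, μ(26) = 1, μ(29) = -1, μ(30) = -1, μ(31) = -1, μ(33) = 1, μ(34) = 1, μ(35) = 1, μ(37) = -1, μ(38) = 1, μ(39) = 1, μ(41) = -1, μ(42) = -1, μ(43) = -1, μ(46) = 1, μ(47) = -1, μ(51) = 1, μ(53) = -1, μ(55) = 1, μ(57) = 1, μ(58) = 1, μ(59) = -1, μ(61) = -1, μ(62) = 1, μ(65) = 1, μ(66) = -1, μ(67) = -1, μ(69) = 1, μ(70) = -1, μ(71) = -1, μ(73) = -1, μ(74) = 1, μ(77) = 1, μ(78) = -1, μ(79) = -1, μ(82) = 1, μ(83) = -1, μ(85) = 1, μ(86) = 1, μ(87) = 1, μ(89) = -1, μ(91) = 1, μ(93) = 1, μ(94) = 1, μ(95) = 1, μ(97) = -1, μ(101) = -1, μ(102) = -1, μ(103) = -1, μ(105) = -1, μ(106) = 1, μ(107) = -1, μ(109) = -1, μ(110) = -1, μ(111) = 1, μ(113) = -1, μ(114) = -1, μ(115) = 1, μ(118) = 1, μ(119) = 1, μ(122) = 1, μ(123) = 1, μ(127) = -1, μ(129) = 1, μ(130) = -1, μ(131) = -1, μ(133) = 1, μ(134) = 1, μ(137) = -1, μ(138) = -1, μ(139) = -1, μ(141) = 1, μ(142) = 1, μ(143) = 1, μ(145) = 1, μ(146) = 1, μ(149) = -1, μ(151) = -1, μ(154) = -1, μ(155) = 1, μ(157) = -1, μ(158) = 1, μ(159) = 1, μ(161) = 1, μ(163) = -1, μ(165) = -1, μ(166) = 1, μ(167) = -1, μ(170) = -1, μ(173) = -1, μ(174) = -1, with μ = 0 on non-squarefree integers. Summing μ(k)/k for k where μ(k) ≠ 0 gives -291895861671370214401988773976597804369856804354890517841750669749/27764983964554203230141949225149376041830084932479143674493613998285 ≈ -0.0105. (PNT ⟺ this sum → 0 as n → ∞.)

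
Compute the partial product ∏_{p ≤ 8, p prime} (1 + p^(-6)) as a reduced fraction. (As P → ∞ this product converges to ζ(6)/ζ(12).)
∏ = 17446405561/17153224200

The primes p ≤ 8 are [2, 3, 5, 7]. For each, (1 + 1/p^6) = (p^6 + 1)/p^6. Multiplying these fractions over p ∈ [2, 3, 5, 7] gives 17446405561/17153224200. (In the limit P → ∞ this tends to ζ(6)/ζ(12).)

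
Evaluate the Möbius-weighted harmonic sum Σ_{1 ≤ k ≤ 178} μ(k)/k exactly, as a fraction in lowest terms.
Σ μ(k)/k = 125709062959160573557671617219832045395728751290214311430782016431/166589903787325219380851695350896256250980509594874862046961683989710

Values of μ(k) for 1 ≤ k ≤ 178: μ(1) = 1, μ(2) = -1, μ(3) = -1, μ(5) = -1, μ(6) = 1, μ(7) = -1, μ(10) = 1, μ(11) = -1, μ(13) = -1, μ(14) = 1, μ(15) = 1, μ(17) = -1, μ(19) = -1, μ(21) = 1, μ(22) = 1, μ(23) = -1, μ(26) = 1, μ(29) = -1, μ(30) = -1, μ(31) = -1, μ(33) = 1, μ(34) = 1, μ(35) = 1, μ(37) = -1, μ(38) = 1, μ(39) = 1, μ(41) = -1, μ(42) = -1, μ(43) = -1, μ(46) = 1, μ(47) = -1, μ(51) = 1, μ(53) = -1, μ(55) = 1, μ(57) = 1, μ(58) = 1, μ(59) = -1, μ(61) = -1, μ(62) = 1, μ(65) = 1, μ(66) = -1, μ(67) = -1, μ(69) = 1, μ(70) = -1, μ(71) = -1, μ(73) = -1, μ(74) = 1, μ(77) = 1, μ(78) = -1, μ(79) = -1, μ(82) = 1, μ(83) = -1, μ(85) = 1, μ(86) = 1, μ(87) = 1, μ(89) = -1, μ(91) = 1, μ(93) = 1, μ(94) = 1, μ(95) = 1, μ(97) = -1, μ(101) = -1, μ(102) = -1, μ(103) = -1, μ(105) = -1, μ(106) = 1, μ(107) = -1, μ(109) = -1, μ(110) = -1, μ(111) = 1, μ(113) = -1, μ(114) = -1, μ(115) = 1, μ(118) = 1, μ(119) = 1, μ(122) = 1, μ(123) = 1, μ(127) = -1, μ(129) = 1, μ(130) = -1, μ(131) = -1, μ(133) = 1, μ(134) = 1, μ(137) = -1, μ(138) = -1, μ(139) = -1, μ(141) = 1, μ(142) = 1, μ(143) = 1, μ(145) = 1, μ(146) = 1, μ(149) = -1, μ(151) = -1, μ(154) = -1, μ(155) = 1, μ(157) = -1, μ(158) = 1, μ(159) = 1, μ(161) = 1, μ(163) = -1, μ(165) = -1, μ(166) = 1, μ(167) = -1, μ(170) = -1, μ(173) = -1, μ(174) = -1, μ(177) = 1, μ(178) = 1, with μ = 0 on non-squarefree integers. Summing μ(k)/k for k where μ(k) ≠ 0 gives 125709062959160573557671617219832045395728751290214311430782016431/166589903787325219380851695350896256250980509594874862046961683989710 ≈ 0.0008. (PNT ⟺ this sum → 0 as n → ∞.)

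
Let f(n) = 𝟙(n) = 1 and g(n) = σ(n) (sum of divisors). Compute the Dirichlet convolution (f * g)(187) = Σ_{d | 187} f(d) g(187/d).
(𝟙 * σ)(187) = 247

Divisors of 187: [1, 11, 17, 187]. For each d | 187:
  d = 1: 𝟙(1) · σ(187/1) = 1 · 216 = 216
  d = 11: 𝟙(11) · σ(187/11) = 1 · 18 = 18
  d = 17: 𝟙(17) · σ(187/17) = 1 · 12 = 12
  d = 187: 𝟙(187) · σ(187/187) = 1 · 1 = 1
Summing: (𝟙 * σ)(187) = 216 + 18 + 12 + 1 = 247.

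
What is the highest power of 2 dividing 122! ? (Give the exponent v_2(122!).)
v_2(122!) = 117

Legendre's formula: v_p(n!) = Σ_{k ≥ 1} ⌊n / p^k⌋. For p = 2, n = 122, the terms are:
  ⌊122/2^1⌋ = ⌊122/2⌋ = 61
  ⌊122/2^2⌋ = ⌊122/4⌋ = 30
  ⌊122/2^3⌋ = ⌊122/8⌋ = 15
  ⌊122/2^4⌋ = ⌊122/16⌋ = 7
  ⌊122/2^5⌋ = ⌊122/32⌋ = 3
  ⌊122/2^6⌋ = ⌊122/64⌋ = 1
(the next term ⌊122/2^7⌋ = 0, terminating the sum). Summing: v_2(122!) = 61 + 30 + 15 + 7 + 3 + 1 = 117.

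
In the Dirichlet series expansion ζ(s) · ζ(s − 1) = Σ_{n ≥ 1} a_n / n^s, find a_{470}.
σ(470) = 864

In the product (Σ m^0/m^s)(Σ k / k^s) = Σ (Σ_{d | n} d) / n^s, the coefficient of 1/n^s is σ(n) = Σ_{d | n} d. For n = 470, divisors are [1, 2, 5, 10, 47, 94, 235, 470]; summing: σ(470) = 864.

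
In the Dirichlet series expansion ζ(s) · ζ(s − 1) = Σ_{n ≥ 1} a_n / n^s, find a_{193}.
σ(193) = 194

In the product (Σ m^0/m^s)(Σ k / k^s) = Σ (Σ_{d | n} d) / n^s, the coefficient of 1/n^s is σ(n) = Σ_{d | n} d. For n = 193, divisors are [1, 193]; summing: σ(193) = 194.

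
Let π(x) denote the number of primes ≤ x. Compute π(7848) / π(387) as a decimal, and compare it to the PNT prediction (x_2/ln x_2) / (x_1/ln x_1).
π(7848)/π(387) = 991/76 ≈ 13.0395;  PNT prediction ≈ 13.4736.

π(387) = 76 and π(7848) = 991, so π(7848)/π(387) ≈ 13.0395. The PNT-predicted ratio is (7848/ln(7848)) / (387/ln(387)) ≈ 13.4736. The two agree to within a few percent, as expected.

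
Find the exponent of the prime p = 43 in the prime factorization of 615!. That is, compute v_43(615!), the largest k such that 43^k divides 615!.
v_43(615!) = 14

Legendre's formula: v_p(n!) = Σ_{k ≥ 1} ⌊n / p^k⌋. For p = 43, n = 615, the terms are:
  ⌊615/43^1⌋ = ⌊615/43⌋ = 14
(the next term ⌊615/43^2⌋ = 0, terminating the sum). Summing: v_43(615!) = 14 = 14.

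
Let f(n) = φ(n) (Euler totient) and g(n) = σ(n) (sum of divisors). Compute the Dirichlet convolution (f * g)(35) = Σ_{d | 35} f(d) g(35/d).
(φ * σ)(35) = 140

Divisors of 35: [1, 5, 7, 35]. For each d | 35:
  d = 1: φ(1) · σ(35/1) = 1 · 48 = 48
  d = 5: φ(5) · σ(35/5) = 4 · 8 = 32
  d = 7: φ(7) · σ(35/7) = 6 · 6 = 36
  d = 35: φ(35) · σ(35/35) = 24 · 1 = 24
Summing: (φ * σ)(35) = 48 + 32 + 36 + 24 = 140.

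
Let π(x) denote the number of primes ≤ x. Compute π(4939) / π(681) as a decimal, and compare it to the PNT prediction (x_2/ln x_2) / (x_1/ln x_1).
π(4939)/π(681) = 660/123 ≈ 5.3659;  PNT prediction ≈ 5.5630.

π(681) = 123 and π(4939) = 660, so π(4939)/π(681) ≈ 5.3659. The PNT-predicted ratio is (4939/ln(4939)) / (681/ln(681)) ≈ 5.5630. The two agree to within a few percent, as expected.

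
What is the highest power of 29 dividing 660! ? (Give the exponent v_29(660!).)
v_29(660!) = 22

Legendre's formula: v_p(n!) = Σ_{k ≥ 1} ⌊n / p^k⌋. For p = 29, n = 660, the terms are:
  ⌊660/29^1⌋ = ⌊660/29⌋ = 22
(the next term ⌊660/29^2⌋ = 0, terminating the sum). Summing: v_29(660!) = 22 = 22.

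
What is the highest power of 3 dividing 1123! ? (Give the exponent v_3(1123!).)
v_3(1123!) = 557

Legendre's formula: v_p(n!) = Σ_{k ≥ 1} ⌊n / p^k⌋. For p = 3, n = 1123, the terms are:
  ⌊1123/3^1⌋ = ⌊1123/3⌋ = 374
  ⌊1123/3^2⌋ = ⌊1123/9⌋ = 124
  ⌊1123/3^3⌋ = ⌊1123/27⌋ = 41
  ⌊1123/3^4⌋ = ⌊1123/81⌋ = 13
  ⌊1123/3^5⌋ = ⌊1123/243⌋ = 4
  ⌊1123/3^6⌋ = ⌊1123/729⌋ = 1
(the next term ⌊1123/3^7⌋ = 0, terminating the sum). Summing: v_3(1123!) = 374 + 124 + 41 + 13 + 4 + 1 = 557.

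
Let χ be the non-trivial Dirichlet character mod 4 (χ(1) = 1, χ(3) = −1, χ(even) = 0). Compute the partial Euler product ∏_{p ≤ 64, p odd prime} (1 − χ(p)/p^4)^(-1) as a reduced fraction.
∏ = 81934214988902113115031508050672702841756592198516788686922065253543/82850154482442028729801746725895742819441886414557775886809038848000

The odd primes p ≤ 64 are [3, 5, 7, 11, 13, 17, 19, 23, 29, 31, 37, 41, 43, 47, 53, 59, 61]. For each, χ(p) = 1 if p ≡ 1 mod 4, χ(p) = −1 if p ≡ 3 mod 4. Taking (1 − χ(p)/p^4)^(-1) = p^4/(p^4 − χ(p)): (1 − (-1)/3^4)^(-1) · (1 − (1)/5^4)^(-1) · (1 − (-1)/7^4)^(-1) · (1 − (-1)/11^4)^(-1) · (1 − (1)/13^4)^(-1) · (1 − (1)/17^4)^(-1) · (1 − (-1)/19^4)^(-1) · (1 − (-1)/23^4)^(-1) · (1 − (1)/29^4)^(-1) · (1 − (-1)/31^4)^(-1) · (1 − (1)/37^4)^(-1) · (1 − (1)/41^4)^(-1) · (1 − (-1)/43^4)^(-1) · (1 − (-1)/47^4)^(-1) · (1 − (1)/53^4)^(-1) · (1 − (-1)/59^4)^(-1) · (1 − (1)/61^4)^(-1) = 81934214988902113115031508050672702841756592198516788686922065253543/82850154482442028729801746725895742819441886414557775886809038848000.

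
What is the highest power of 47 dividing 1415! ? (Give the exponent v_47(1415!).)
v_47(1415!) = 30

Legendre's formula: v_p(n!) = Σ_{k ≥ 1} ⌊n / p^k⌋. For p = 47, n = 1415, the terms are:
  ⌊1415/47^1⌋ = ⌊1415/47⌋ = 30
(the next term ⌊1415/47^2⌋ = 0, terminating the sum). Summing: v_47(1415!) = 30 = 30.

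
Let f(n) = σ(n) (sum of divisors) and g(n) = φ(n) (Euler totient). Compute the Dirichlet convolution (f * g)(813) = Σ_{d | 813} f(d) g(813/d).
(σ * φ)(813) = 3252

Divisors of 813: [1, 3, 271, 813]. For each d | 813:
  d = 1: σ(1) · φ(813/1) = 1 · 540 = 540
  d = 3: σ(3) · φ(813/3) = 4 · 270 = 1080
  d = 271: σ(271) · φ(813/271) = 272 · 2 = 544
  d = 813: σ(813) · φ(813/813) = 1088 · 1 = 1088
Summing: (σ * φ)(813) = 540 + 1080 + 544 + 1088 = 3252.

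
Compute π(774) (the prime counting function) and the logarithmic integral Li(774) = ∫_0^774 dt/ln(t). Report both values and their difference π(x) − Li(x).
π(774) = 137;  Li(774) ≈ 144.30;  π(x) − Li(x) ≈ -7.30.

Direct count of primes ≤ 774 gives π(774) = 137. Numerical evaluation of the logarithmic integral gives Li(774) ≈ 144.30. The difference π(x) − Li(x) ≈ -7.30 is typically negative for small/moderate x (Li(x) overestimates), though Littlewood's theorem shows this sign changes infinitely often.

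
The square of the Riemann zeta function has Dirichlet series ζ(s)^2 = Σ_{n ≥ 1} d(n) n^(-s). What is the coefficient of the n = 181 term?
d(181) = 2

ζ(s)^2 = (Σ 1/m^s)(Σ 1/k^s). The coefficient of 1/n^s in the product is the number of ordered pairs (m, k) with mk = n, which equals d(n). For n = 181, divisors are [1, 181], so d(181) = 2.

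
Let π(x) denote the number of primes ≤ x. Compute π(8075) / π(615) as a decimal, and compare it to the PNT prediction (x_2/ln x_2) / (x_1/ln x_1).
π(8075)/π(615) = 1014/112 ≈ 9.0536;  PNT prediction ≈ 9.3721.

π(615) = 112 and π(8075) = 1014, so π(8075)/π(615) ≈ 9.0536. The PNT-predicted ratio is (8075/ln(8075)) / (615/ln(615)) ≈ 9.3721. The two agree to within a few percent, as expected.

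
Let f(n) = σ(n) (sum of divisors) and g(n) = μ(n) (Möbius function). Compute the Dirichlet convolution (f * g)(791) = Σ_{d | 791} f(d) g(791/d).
(σ * μ)(791) = 791

Divisors of 791: [1, 7, 113, 791]. For each d | 791:
  d = 1: σ(1) · μ(791/1) = 1 · 1 = 1
  d = 7: σ(7) · μ(791/7) = 8 · -1 = -8
  d = 113: σ(113) · μ(791/113) = 114 · -1 = -114
  d = 791: σ(791) · μ(791/791) = 912 · 1 = 912
Summing: (σ * μ)(791) = 1 + -8 + -114 + 912 = 791.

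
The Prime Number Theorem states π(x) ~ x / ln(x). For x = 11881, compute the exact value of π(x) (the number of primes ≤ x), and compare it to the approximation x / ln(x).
π(11881) = 1423;  x/ln(x) ≈ 1266.27;  relative error ≈ 11.01%.

Directly count primes up to 11881: π(11881) = 1423. The PNT approximation gives 11881/ln(11881) ≈ 11881/9.38270 ≈ 1266.27. Relative error (π(x) − x/ln(x)) / π(x) ≈ 11.01%; the approximation is known to undercount slightly (Li(x) is a better estimate).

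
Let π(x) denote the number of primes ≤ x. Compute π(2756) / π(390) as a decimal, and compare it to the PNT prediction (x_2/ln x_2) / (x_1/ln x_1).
π(2756)/π(390) = 402/77 ≈ 5.2208;  PNT prediction ≈ 5.3223.

π(390) = 77 and π(2756) = 402, so π(2756)/π(390) ≈ 5.2208. The PNT-predicted ratio is (2756/ln(2756)) / (390/ln(390)) ≈ 5.3223. The two agree to within a few percent, as expected.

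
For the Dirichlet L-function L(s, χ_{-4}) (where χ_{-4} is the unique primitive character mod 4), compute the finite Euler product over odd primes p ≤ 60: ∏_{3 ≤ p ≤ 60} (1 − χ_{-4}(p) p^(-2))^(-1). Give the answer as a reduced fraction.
∏ = 21166213940439075800336462671/23105733135420641771520000000

The odd primes p ≤ 60 are [3, 5, 7, 11, 13, 17, 19, 23, 29, 31, 37, 41, 43, 47, 53, 59]. For each, χ(p) = 1 if p ≡ 1 mod 4, χ(p) = −1 if p ≡ 3 mod 4. Taking (1 − χ(p)/p^2)^(-1) = p^2/(p^2 − χ(p)): (1 − (-1)/3^2)^(-1) · (1 − (1)/5^2)^(-1) · (1 − (-1)/7^2)^(-1) · (1 − (-1)/11^2)^(-1) · (1 − (1)/13^2)^(-1) · (1 − (1)/17^2)^(-1) · (1 − (-1)/19^2)^(-1) · (1 − (-1)/23^2)^(-1) · (1 − (1)/29^2)^(-1) · (1 − (-1)/31^2)^(-1) · (1 − (1)/37^2)^(-1) · (1 − (1)/41^2)^(-1) · (1 − (-1)/43^2)^(-1) · (1 − (-1)/47^2)^(-1) · (1 − (1)/53^2)^(-1) · (1 − (-1)/59^2)^(-1) = 21166213940439075800336462671/23105733135420641771520000000.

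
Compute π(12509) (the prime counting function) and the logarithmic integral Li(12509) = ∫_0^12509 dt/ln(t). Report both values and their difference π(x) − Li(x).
π(12509) = 1493;  Li(12509) ≈ 1515.17;  π(x) − Li(x) ≈ -22.17.

Direct count of primes ≤ 12509 gives π(12509) = 1493. Numerical evaluation of the logarithmic integral gives Li(12509) ≈ 1515.17. The difference π(x) − Li(x) ≈ -22.17 is typically negative for small/moderate x (Li(x) overestimates), though Littlewood's theorem shows this sign changes infinitely often.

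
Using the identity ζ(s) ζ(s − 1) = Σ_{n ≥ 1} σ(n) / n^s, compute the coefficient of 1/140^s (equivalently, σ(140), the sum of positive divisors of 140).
σ(140) = 336

In the product (Σ m^0/m^s)(Σ k / k^s) = Σ (Σ_{d | n} d) / n^s, the coefficient of 1/n^s is σ(n) = Σ_{d | n} d. For n = 140, divisors are [1, 2, 4, 5, 7, 10, 14, 20, 28, 35, 70, 140]; summing: σ(140) = 336.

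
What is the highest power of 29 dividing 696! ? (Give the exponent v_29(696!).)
v_29(696!) = 24

Legendre's formula: v_p(n!) = Σ_{k ≥ 1} ⌊n / p^k⌋. For p = 29, n = 696, the terms are:
  ⌊696/29^1⌋ = ⌊696/29⌋ = 24
(the next term ⌊696/29^2⌋ = 0, terminating the sum). Summing: v_29(696!) = 24 = 24.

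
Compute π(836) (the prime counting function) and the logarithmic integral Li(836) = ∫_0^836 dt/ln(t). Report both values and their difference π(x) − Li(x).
π(836) = 145;  Li(836) ≈ 153.56;  π(x) − Li(x) ≈ -8.56.

Direct count of primes ≤ 836 gives π(836) = 145. Numerical evaluation of the logarithmic integral gives Li(836) ≈ 153.56. The difference π(x) − Li(x) ≈ -8.56 is typically negative for small/moderate x (Li(x) overestimates), though Littlewood's theorem shows this sign changes infinitely often.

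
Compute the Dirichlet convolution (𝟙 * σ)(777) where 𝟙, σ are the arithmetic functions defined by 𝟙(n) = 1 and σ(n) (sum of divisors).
(𝟙 * σ)(777) = 1755

Divisors of 777: [1, 3, 7, 21, 37, 111, 259, 777]. For each d | 777:
  d = 1: 𝟙(1) · σ(777/1) = 1 · 1216 = 1216
  d = 3: 𝟙(3) · σ(777/3) = 1 · 304 = 304
  d = 7: 𝟙(7) · σ(777/7) = 1 · 152 = 152
  d = 21: 𝟙(21) · σ(777/21) = 1 · 38 = 38
  d = 37: 𝟙(37) · σ(777/37) = 1 · 32 = 32
  d = 111: 𝟙(111) · σ(777/111) = 1 · 8 = 8
  d = 259: 𝟙(259) · σ(777/259) = 1 · 4 = 4
  d = 777: 𝟙(777) · σ(777/777) = 1 · 1 = 1
Summing: (𝟙 * σ)(777) = 1216 + 304 + 152 + 38 + 32 + 8 + 4 + 1 = 1755.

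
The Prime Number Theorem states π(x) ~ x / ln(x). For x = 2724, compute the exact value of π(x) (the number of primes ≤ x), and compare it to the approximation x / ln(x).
π(2724) = 397;  x/ln(x) ≈ 344.38;  relative error ≈ 13.25%.

Directly count primes up to 2724: π(2724) = 397. The PNT approximation gives 2724/ln(2724) ≈ 2724/7.90986 ≈ 344.38. Relative error (π(x) − x/ln(x)) / π(x) ≈ 13.25%; the approximation is known to undercount slightly (Li(x) is a better estimate).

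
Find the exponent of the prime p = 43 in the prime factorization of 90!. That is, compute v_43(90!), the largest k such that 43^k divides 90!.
v_43(90!) = 2

Legendre's formula: v_p(n!) = Σ_{k ≥ 1} ⌊n / p^k⌋. For p = 43, n = 90, the terms are:
  ⌊90/43^1⌋ = ⌊90/43⌋ = 2
(the next term ⌊90/43^2⌋ = 0, terminating the sum). Summing: v_43(90!) = 2 = 2.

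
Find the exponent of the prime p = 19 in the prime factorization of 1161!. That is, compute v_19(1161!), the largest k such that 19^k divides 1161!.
v_19(1161!) = 64

Legendre's formula: v_p(n!) = Σ_{k ≥ 1} ⌊n / p^k⌋. For p = 19, n = 1161, the terms are:
  ⌊1161/19^1⌋ = ⌊1161/19⌋ = 61
  ⌊1161/19^2⌋ = ⌊1161/361⌋ = 3
(the next term ⌊1161/19^3⌋ = 0, terminating the sum). Summing: v_19(1161!) = 61 + 3 = 64.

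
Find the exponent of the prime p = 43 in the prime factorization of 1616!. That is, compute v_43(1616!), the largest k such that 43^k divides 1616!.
v_43(1616!) = 37

Legendre's formula: v_p(n!) = Σ_{k ≥ 1} ⌊n / p^k⌋. For p = 43, n = 1616, the terms are:
  ⌊1616/43^1⌋ = ⌊1616/43⌋ = 37
(the next term ⌊1616/43^2⌋ = 0, terminating the sum). Summing: v_43(1616!) = 37 = 37.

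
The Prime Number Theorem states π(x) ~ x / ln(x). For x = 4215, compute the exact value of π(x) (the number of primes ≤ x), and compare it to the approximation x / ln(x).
π(4215) = 576;  x/ln(x) ≈ 505.01;  relative error ≈ 12.33%.

Directly count primes up to 4215: π(4215) = 576. The PNT approximation gives 4215/ln(4215) ≈ 4215/8.34640 ≈ 505.01. Relative error (π(x) − x/ln(x)) / π(x) ≈ 12.33%; the approximation is known to undercount slightly (Li(x) is a better estimate).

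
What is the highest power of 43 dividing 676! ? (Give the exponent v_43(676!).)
v_43(676!) = 15

Legendre's formula: v_p(n!) = Σ_{k ≥ 1} ⌊n / p^k⌋. For p = 43, n = 676, the terms are:
  ⌊676/43^1⌋ = ⌊676/43⌋ = 15
(the next term ⌊676/43^2⌋ = 0, terminating the sum). Summing: v_43(676!) = 15 = 15.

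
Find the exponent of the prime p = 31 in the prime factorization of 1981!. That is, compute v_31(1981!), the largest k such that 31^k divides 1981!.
v_31(1981!) = 65

Legendre's formula: v_p(n!) = Σ_{k ≥ 1} ⌊n / p^k⌋. For p = 31, n = 1981, the terms are:
  ⌊1981/31^1⌋ = ⌊1981/31⌋ = 63
  ⌊1981/31^2⌋ = ⌊1981/961⌋ = 2
(the next term ⌊1981/31^3⌋ = 0, terminating the sum). Summing: v_31(1981!) = 63 + 2 = 65.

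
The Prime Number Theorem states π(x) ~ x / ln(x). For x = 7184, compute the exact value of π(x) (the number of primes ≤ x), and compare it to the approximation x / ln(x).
π(7184) = 917;  x/ln(x) ≈ 809.04;  relative error ≈ 11.77%.

Directly count primes up to 7184: π(7184) = 917. The PNT approximation gives 7184/ln(7184) ≈ 7184/8.87961 ≈ 809.04. Relative error (π(x) − x/ln(x)) / π(x) ≈ 11.77%; the approximation is known to undercount slightly (Li(x) is a better estimate).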